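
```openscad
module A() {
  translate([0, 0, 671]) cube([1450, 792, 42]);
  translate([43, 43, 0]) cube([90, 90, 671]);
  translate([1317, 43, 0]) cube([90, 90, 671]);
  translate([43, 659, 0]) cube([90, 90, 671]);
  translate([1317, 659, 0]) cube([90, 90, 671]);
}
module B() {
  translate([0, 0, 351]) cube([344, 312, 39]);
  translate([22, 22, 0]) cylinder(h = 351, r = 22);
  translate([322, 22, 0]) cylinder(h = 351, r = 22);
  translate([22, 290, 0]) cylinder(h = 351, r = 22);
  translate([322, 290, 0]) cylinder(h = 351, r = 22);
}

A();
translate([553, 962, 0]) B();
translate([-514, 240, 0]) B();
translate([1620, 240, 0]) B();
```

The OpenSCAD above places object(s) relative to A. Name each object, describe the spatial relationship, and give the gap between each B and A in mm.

Each stool's nearest face is 170 mm from the table's bounding box.

A is a table. B is a stool. Three stools sit around the table at the +y, −x, +x sides. The gap between each stool and the table is 170 mm.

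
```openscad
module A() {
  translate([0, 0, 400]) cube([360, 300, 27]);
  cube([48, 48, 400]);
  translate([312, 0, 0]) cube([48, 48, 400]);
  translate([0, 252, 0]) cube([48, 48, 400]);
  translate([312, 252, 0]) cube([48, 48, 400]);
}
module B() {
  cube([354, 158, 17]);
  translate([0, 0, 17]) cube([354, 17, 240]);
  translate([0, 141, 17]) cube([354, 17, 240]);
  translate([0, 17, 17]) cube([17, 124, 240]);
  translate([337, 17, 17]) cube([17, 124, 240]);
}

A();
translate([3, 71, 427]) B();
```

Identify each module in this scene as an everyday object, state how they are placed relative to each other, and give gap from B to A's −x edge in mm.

The open box's min-x is at 3; the stool's min-x is 0; gap = 3 mm.

A is a stool. B is an open box. The open box is on top of the stool, centred. The gap from the open box to the stool's −x edge is 3 mm.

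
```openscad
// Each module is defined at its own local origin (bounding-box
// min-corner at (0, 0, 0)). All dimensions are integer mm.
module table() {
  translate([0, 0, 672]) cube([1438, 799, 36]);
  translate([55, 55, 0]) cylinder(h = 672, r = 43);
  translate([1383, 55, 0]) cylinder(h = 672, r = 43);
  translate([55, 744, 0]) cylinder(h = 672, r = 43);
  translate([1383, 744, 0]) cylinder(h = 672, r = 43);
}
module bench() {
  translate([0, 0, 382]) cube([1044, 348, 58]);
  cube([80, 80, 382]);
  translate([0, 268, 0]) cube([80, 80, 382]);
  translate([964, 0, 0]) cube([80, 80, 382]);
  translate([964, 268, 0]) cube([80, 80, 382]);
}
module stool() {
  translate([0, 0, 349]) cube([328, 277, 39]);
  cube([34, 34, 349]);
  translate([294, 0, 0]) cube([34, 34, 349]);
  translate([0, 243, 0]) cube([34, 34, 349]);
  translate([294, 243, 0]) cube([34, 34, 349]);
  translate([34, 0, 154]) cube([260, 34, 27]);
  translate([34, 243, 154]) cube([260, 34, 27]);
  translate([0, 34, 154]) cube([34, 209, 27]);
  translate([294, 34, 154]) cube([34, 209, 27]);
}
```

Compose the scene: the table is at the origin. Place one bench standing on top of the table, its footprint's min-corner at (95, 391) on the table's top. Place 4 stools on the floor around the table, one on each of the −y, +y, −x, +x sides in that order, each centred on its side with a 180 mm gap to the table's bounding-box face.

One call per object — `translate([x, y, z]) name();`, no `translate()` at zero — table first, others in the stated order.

table();
translate([95, 391, 708]) bench();
translate([555, -457, 0]) stool();
translate([555, 979, 0]) stool();
translate([-508, 261, 0]) stool();
translate([1618, 261, 0]) stool();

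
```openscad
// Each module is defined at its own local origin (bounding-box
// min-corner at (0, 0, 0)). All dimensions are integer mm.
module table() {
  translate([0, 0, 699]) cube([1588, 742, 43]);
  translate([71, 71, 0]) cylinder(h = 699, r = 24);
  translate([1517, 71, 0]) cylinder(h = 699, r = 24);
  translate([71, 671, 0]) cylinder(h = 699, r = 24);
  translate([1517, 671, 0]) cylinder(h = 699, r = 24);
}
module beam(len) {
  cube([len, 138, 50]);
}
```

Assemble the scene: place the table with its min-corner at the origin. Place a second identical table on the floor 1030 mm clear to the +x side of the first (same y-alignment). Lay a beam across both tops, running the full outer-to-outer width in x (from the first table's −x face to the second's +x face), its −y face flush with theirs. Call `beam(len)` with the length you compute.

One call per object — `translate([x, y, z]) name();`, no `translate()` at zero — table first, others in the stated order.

table();
translate([2618, 0, 0]) table();
translate([0, 0, 742]) beam(4206);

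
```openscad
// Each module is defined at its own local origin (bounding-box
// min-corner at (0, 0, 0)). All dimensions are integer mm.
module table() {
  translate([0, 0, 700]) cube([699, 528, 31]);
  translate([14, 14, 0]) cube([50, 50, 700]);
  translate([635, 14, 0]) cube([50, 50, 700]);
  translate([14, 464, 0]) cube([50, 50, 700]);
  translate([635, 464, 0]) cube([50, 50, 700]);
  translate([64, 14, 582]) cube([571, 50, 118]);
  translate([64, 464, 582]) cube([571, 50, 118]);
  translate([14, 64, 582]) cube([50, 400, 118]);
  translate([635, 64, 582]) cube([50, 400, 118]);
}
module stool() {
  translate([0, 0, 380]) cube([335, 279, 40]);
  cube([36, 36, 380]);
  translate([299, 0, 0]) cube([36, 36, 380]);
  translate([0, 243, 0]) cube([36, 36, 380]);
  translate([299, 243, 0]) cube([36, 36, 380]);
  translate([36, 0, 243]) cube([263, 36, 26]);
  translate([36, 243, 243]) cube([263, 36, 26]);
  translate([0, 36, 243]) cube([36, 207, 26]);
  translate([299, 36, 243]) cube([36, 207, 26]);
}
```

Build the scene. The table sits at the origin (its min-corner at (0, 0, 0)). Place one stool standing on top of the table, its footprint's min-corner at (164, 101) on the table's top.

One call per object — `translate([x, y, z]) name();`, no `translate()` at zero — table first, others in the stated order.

table();
translate([164, 101, 731]) stool();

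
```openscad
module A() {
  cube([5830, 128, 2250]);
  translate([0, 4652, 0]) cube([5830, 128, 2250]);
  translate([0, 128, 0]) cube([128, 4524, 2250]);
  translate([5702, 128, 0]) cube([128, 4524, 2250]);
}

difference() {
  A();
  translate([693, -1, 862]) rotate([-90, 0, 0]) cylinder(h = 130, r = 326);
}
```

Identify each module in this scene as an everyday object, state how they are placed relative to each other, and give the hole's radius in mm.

A is a house frame. The house frame has a circular hole through its front wall. The hole's radius is 326 mm.

The subtracted cylinder has r = 326 mm.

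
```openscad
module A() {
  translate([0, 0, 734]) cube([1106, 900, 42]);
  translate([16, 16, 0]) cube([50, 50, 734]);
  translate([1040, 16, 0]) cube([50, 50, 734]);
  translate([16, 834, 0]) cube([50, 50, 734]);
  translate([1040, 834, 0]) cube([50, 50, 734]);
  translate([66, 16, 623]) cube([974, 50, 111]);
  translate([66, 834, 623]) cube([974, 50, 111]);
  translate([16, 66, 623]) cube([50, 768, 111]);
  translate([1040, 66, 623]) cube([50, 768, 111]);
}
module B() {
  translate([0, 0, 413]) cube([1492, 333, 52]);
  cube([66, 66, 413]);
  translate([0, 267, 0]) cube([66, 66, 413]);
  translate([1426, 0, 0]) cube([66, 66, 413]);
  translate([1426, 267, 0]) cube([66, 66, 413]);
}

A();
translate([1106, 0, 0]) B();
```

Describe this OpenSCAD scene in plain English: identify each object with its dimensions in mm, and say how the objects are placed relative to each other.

A is a table with a 1106×900 mm rectangular top, 42 mm thick, top surface at z = 776 mm, supported by four 50×50 mm square legs, each inset 16 mm from the nearest pair of top edges, running from the floor. Four apron rails, 50 mm thick and 111 mm tall, run between adjacent legs with their top edges flush with the underside of the top and their outer faces flush with the legs' outer faces.

B is a long wooden bench with a 1492 mm (x) × 333 mm (y) seat, 52 mm thick, its top surface 465 mm above the floor. Four 66 mm square legs at the seat corners, flush with the edges, run from z = 0 to the seat underside.

The bench is against the table's +x side, with their −y faces flush.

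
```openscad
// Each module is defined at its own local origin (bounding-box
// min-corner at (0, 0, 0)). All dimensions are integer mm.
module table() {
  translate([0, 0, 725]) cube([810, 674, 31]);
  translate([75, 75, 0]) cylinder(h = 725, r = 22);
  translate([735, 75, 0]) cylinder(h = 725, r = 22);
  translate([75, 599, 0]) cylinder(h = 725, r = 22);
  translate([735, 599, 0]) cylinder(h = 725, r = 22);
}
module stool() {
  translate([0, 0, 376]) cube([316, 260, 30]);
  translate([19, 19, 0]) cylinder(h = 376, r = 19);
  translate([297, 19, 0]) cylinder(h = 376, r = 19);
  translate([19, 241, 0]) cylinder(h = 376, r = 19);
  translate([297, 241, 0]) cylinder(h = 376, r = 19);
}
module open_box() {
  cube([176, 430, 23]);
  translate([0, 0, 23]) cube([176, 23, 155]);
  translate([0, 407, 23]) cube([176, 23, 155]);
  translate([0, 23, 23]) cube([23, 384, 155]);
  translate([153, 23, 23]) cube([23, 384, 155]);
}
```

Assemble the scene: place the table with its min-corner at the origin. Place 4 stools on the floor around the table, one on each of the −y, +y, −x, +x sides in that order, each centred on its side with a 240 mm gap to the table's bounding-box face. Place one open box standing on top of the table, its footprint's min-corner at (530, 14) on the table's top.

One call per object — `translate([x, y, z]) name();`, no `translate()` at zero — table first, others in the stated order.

table();
translate([247, -500, 0]) stool();
translate([247, 914, 0]) stool();
translate([-556, 207, 0]) stool();
translate([1050, 207, 0]) stool();
translate([530, 14, 756]) open_box();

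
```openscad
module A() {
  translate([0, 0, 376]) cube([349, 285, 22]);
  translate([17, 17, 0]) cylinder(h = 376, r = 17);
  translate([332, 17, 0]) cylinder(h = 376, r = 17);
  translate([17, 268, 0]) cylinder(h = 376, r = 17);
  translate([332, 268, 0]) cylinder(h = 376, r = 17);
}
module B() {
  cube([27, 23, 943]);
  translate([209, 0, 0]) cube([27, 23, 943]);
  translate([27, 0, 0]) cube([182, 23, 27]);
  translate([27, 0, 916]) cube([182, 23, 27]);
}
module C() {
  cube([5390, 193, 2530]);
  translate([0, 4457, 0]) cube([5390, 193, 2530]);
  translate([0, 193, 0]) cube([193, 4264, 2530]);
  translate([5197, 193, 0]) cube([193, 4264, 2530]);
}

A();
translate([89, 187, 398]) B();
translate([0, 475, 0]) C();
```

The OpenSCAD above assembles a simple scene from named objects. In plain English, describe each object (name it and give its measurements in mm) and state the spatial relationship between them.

A is a four-legged stool. The seat is 349×285 mm, 22 mm thick, top at z = 398 mm. It stands on four round legs, each 34 mm in diameter, from z = 0 to the seat underside, each leg's axis is inset half a diameter from the nearest pair of seat edges (so the leg's bounding box is flush with the corner).

B is a picture frame with a 182×889 mm rectangular opening (x by z) and a uniform 27 mm border on every side. Frame depth is 23 mm along y. It is built from two vertical stiles running the full outside height and two horizontal rails spanning the gap between the stiles.

C is the wall frame of a small rectangular building: four walls, each 2530 mm tall and 193 mm thick, enclosing a footprint 5390 mm (x) by 4650 mm (y) outside-to-outside, with no floor or roof. The front and back walls (the −y and +y sides) span the full width; the two side walls fit between them.

The picture frame is on top of the stool. The house frame is on the floor beside the stool on its +y side.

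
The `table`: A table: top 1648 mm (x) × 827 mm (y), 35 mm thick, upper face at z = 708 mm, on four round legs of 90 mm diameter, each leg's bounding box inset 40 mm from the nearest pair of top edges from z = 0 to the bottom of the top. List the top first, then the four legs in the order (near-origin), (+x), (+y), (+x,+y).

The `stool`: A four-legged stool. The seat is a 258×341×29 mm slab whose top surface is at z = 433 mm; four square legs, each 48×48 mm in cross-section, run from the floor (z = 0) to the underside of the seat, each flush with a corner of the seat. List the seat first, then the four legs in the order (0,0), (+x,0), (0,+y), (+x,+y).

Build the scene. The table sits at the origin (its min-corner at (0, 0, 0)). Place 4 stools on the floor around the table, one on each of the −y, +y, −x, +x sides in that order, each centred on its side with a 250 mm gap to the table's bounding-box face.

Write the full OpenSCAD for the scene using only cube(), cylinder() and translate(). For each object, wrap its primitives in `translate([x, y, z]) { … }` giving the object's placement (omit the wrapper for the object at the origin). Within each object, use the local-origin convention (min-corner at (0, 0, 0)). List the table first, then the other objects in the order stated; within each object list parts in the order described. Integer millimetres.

translate([0, 0, 673]) cube([1648, 827, 35]);
translate([85, 85, 0]) cylinder(h = 673, r = 45);
translate([1563, 85, 0]) cylinder(h = 673, r = 45);
translate([85, 742, 0]) cylinder(h = 673, r = 45);
translate([1563, 742, 0]) cylinder(h = 673, r = 45);
translate([695, -591, 0]) {
  translate([0, 0, 404]) cube([258, 341, 29]);
  cube([48, 48, 404]);
  translate([210, 0, 0]) cube([48, 48, 404]);
  translate([0, 293, 0]) cube([48, 48, 404]);
  translate([210, 293, 0]) cube([48, 48, 404]);
}
translate([695, 1077, 0]) {
  translate([0, 0, 404]) cube([258, 341, 29]);
  cube([48, 48, 404]);
  translate([210, 0, 0]) cube([48, 48, 404]);
  translate([0, 293, 0]) cube([48, 48, 404]);
  translate([210, 293, 0]) cube([48, 48, 404]);
}
translate([-508, 243, 0]) {
  translate([0, 0, 404]) cube([258, 341, 29]);
  cube([48, 48, 404]);
  translate([210, 0, 0]) cube([48, 48, 404]);
  translate([0, 293, 0]) cube([48, 48, 404]);
  translate([210, 293, 0]) cube([48, 48, 404]);
}
translate([1898, 243, 0]) {
  translate([0, 0, 404]) cube([258, 341, 29]);
  cube([48, 48, 404]);
  translate([210, 0, 0]) cube([48, 48, 404]);
  translate([0, 293, 0]) cube([48, 48, 404]);
  translate([210, 293, 0]) cube([48, 48, 404]);
}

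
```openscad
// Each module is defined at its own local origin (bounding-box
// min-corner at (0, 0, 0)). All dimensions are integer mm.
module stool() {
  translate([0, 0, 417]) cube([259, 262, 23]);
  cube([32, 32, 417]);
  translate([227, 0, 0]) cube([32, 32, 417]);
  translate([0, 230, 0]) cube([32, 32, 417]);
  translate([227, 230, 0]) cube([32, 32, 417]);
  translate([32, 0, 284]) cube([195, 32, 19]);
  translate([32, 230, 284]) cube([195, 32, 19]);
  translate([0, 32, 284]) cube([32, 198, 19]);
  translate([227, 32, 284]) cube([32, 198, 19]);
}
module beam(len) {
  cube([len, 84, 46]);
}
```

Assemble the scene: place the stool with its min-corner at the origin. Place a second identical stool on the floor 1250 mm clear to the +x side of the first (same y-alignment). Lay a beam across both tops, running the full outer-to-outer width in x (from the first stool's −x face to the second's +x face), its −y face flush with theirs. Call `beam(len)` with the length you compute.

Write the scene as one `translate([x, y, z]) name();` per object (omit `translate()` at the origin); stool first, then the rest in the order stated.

stool();
translate([1509, 0, 0]) stool();
translate([0, 0, 440]) beam(1768);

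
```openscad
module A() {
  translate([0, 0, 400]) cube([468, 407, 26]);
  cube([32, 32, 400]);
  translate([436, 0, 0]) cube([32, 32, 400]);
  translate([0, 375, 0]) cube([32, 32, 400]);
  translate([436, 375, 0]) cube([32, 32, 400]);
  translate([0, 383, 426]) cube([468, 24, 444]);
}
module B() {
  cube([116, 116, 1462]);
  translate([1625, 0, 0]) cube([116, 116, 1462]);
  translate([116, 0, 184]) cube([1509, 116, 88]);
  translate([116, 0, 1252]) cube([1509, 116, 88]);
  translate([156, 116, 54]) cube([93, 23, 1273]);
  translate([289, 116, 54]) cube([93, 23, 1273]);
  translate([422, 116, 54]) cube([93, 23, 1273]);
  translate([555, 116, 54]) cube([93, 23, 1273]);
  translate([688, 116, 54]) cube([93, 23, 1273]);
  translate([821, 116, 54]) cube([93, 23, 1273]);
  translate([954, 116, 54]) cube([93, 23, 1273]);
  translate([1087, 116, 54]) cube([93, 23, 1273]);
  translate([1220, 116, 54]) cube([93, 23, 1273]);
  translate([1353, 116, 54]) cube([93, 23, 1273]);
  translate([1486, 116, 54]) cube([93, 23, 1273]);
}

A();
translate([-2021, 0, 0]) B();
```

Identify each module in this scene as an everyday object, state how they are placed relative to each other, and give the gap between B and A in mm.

A is a chair. B is a fence section. The fence section is on the floor beside the chair on its −x side. The gap between the fence section and the chair is 280 mm.

The fence section's nearest face is 280 mm from the chair's −x face.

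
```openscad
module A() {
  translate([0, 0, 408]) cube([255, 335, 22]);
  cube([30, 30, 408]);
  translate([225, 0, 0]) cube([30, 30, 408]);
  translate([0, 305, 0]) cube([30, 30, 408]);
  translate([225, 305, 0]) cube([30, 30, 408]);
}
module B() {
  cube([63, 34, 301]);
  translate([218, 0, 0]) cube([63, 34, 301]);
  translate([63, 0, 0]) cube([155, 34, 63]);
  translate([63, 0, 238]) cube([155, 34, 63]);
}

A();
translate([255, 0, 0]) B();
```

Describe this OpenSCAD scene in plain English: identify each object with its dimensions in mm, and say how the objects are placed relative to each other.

A is a four-legged stool. The seat is 255×335 mm, 22 mm thick, top at z = 430 mm. It stands on four square legs, each 30×30 mm in cross-section, from z = 0 to the seat underside, each flush with a corner of the seat.

B is a picture frame with a 155×175 mm rectangular opening (x by z) and a uniform 63 mm border on every side. Frame depth is 34 mm along y. It is built from two vertical stiles running the full outside height and two horizontal rails spanning the gap between the stiles.

The picture frame is against the stool's +x side, with their −y faces flush.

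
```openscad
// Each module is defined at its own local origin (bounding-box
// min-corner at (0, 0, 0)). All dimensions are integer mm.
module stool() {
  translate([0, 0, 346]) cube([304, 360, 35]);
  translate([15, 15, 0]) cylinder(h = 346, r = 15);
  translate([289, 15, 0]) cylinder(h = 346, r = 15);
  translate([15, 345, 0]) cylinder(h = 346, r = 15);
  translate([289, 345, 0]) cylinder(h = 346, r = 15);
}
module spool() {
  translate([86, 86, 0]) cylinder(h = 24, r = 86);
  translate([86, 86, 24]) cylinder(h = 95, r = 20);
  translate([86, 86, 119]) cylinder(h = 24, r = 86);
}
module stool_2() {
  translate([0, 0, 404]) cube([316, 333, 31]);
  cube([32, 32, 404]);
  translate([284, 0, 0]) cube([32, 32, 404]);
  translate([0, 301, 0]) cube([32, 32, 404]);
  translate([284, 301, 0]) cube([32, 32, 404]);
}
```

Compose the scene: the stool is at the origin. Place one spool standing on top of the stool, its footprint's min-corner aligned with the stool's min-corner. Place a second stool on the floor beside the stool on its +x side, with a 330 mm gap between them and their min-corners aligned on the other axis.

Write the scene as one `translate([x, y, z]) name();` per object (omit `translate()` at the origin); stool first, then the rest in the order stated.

stool();
translate([0, 0, 381]) spool();
translate([634, 0, 0]) stool_2();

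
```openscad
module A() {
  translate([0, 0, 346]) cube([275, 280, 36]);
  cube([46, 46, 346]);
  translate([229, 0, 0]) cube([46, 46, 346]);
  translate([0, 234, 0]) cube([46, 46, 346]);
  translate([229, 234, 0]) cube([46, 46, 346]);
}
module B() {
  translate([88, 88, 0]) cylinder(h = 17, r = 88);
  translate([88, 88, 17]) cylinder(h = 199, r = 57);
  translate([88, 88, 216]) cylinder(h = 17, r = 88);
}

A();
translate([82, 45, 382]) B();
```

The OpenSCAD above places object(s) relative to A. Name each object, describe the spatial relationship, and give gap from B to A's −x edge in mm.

A is a stool. B is a spool. The spool is on top of the stool. The gap from the spool to the stool's −x edge is 82 mm.

The spool's min-x is at 82; the stool's min-x is 0; gap = 82 mm.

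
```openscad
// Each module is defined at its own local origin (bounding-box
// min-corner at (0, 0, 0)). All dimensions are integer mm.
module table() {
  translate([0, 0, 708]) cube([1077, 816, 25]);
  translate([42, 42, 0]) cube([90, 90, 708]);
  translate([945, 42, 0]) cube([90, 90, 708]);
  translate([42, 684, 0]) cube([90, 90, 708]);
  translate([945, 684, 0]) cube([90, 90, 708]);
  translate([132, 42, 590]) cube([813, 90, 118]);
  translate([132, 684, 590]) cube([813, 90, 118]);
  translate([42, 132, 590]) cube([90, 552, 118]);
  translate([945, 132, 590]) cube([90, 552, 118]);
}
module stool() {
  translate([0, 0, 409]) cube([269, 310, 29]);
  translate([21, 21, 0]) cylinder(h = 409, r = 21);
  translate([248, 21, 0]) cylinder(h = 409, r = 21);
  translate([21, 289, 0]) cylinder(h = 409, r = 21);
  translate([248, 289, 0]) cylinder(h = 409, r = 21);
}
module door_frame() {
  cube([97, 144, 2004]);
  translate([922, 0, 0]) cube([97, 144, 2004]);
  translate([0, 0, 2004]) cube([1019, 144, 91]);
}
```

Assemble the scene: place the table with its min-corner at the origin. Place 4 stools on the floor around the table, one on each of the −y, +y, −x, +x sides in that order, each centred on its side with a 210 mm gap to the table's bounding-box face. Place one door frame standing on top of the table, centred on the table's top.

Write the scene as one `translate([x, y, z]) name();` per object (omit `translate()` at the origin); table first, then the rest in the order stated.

table();
translate([404, -520, 0]) stool();
translate([404, 1026, 0]) stool();
translate([-479, 253, 0]) stool();
translate([1287, 253, 0]) stool();
translate([29, 336, 733]) door_frame();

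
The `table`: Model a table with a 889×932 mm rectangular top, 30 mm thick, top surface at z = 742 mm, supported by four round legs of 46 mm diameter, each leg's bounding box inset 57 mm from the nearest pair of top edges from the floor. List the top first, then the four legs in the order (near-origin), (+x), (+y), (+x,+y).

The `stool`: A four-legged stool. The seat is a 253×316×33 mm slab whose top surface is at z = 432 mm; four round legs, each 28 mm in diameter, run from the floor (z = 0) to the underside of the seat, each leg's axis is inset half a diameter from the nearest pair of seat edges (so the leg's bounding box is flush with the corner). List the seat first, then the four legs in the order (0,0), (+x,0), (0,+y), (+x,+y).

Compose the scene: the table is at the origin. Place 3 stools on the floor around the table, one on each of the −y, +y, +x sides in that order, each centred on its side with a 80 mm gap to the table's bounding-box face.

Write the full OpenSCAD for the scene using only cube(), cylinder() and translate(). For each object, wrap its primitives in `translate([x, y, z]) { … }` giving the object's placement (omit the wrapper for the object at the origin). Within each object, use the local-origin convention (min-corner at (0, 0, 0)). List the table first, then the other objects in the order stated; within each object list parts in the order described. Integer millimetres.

translate([0, 0, 712]) cube([889, 932, 30]);
translate([80, 80, 0]) cylinder(h = 712, r = 23);
translate([809, 80, 0]) cylinder(h = 712, r = 23);
translate([80, 852, 0]) cylinder(h = 712, r = 23);
translate([809, 852, 0]) cylinder(h = 712, r = 23);
translate([318, -396, 0]) {
  translate([0, 0, 399]) cube([253, 316, 33]);
  translate([14, 14, 0]) cylinder(h = 399, r = 14);
  translate([239, 14, 0]) cylinder(h = 399, r = 14);
  translate([14, 302, 0]) cylinder(h = 399, r = 14);
  translate([239, 302, 0]) cylinder(h = 399, r = 14);
}
translate([318, 1012, 0]) {
  translate([0, 0, 399]) cube([253, 316, 33]);
  translate([14, 14, 0]) cylinder(h = 399, r = 14);
  translate([239, 14, 0]) cylinder(h = 399, r = 14);
  translate([14, 302, 0]) cylinder(h = 399, r = 14);
  translate([239, 302, 0]) cylinder(h = 399, r = 14);
}
translate([969, 308, 0]) {
  translate([0, 0, 399]) cube([253, 316, 33]);
  translate([14, 14, 0]) cylinder(h = 399, r = 14);
  translate([239, 14, 0]) cylinder(h = 399, r = 14);
  translate([14, 302, 0]) cylinder(h = 399, r = 14);
  translate([239, 302, 0]) cylinder(h = 399, r = 14);
}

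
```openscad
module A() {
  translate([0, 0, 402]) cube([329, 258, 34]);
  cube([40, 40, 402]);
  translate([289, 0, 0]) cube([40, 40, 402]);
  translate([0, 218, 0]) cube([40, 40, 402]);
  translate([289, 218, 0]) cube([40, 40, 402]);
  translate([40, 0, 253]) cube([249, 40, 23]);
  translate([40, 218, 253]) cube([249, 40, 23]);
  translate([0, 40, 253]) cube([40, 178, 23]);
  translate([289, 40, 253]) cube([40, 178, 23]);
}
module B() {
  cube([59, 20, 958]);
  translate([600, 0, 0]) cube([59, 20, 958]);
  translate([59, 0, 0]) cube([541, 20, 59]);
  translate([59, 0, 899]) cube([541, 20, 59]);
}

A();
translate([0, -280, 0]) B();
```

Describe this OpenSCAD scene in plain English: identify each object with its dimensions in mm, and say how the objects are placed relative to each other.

A is a four-legged stool. The seat is a 329×258×34 mm slab whose top surface is at z = 436 mm; four square legs, each 40×40 mm in cross-section, run from the floor (z = 0) to the underside of the seat, each flush with a corner of the seat. Four stretchers, 40 mm wide and 23 mm tall, connect adjacent legs with their undersides at z = 253 mm, each running between the inner faces of the legs it joins and aligned with the legs' outer faces on the other axis.

B is a picture frame with a 541×840 mm rectangular opening (x by z) and a uniform 59 mm border on every side. Frame depth is 20 mm along y. It is built from two vertical stiles running the full outside height and two horizontal rails spanning the gap between the stiles.

The picture frame is on the floor beside the stool on its −y side.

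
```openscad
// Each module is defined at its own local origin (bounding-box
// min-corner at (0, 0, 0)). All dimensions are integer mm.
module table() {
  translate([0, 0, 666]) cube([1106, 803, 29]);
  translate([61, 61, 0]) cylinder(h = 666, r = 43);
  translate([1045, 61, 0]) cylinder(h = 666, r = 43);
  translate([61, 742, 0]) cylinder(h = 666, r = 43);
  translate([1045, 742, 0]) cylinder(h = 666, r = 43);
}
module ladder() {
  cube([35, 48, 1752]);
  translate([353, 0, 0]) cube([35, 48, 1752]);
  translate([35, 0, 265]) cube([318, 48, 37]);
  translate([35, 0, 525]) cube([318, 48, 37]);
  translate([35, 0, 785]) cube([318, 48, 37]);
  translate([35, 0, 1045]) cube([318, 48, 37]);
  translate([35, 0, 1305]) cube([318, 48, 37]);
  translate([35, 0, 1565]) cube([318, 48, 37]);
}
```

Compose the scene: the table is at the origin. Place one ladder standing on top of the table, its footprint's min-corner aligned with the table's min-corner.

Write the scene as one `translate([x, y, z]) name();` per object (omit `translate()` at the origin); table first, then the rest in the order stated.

table();
translate([0, 0, 695]) ladder();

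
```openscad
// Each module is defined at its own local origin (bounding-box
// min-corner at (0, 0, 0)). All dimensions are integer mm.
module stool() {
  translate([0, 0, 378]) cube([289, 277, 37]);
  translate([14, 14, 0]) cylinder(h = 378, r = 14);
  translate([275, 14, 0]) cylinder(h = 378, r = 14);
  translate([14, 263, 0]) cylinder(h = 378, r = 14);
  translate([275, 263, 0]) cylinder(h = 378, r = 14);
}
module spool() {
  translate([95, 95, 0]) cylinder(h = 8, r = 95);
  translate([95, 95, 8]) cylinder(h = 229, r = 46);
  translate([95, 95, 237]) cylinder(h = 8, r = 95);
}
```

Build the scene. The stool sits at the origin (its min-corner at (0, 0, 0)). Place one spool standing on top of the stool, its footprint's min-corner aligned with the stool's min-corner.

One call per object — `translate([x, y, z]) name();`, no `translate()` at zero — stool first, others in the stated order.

stool();
translate([0, 0, 415]) spool();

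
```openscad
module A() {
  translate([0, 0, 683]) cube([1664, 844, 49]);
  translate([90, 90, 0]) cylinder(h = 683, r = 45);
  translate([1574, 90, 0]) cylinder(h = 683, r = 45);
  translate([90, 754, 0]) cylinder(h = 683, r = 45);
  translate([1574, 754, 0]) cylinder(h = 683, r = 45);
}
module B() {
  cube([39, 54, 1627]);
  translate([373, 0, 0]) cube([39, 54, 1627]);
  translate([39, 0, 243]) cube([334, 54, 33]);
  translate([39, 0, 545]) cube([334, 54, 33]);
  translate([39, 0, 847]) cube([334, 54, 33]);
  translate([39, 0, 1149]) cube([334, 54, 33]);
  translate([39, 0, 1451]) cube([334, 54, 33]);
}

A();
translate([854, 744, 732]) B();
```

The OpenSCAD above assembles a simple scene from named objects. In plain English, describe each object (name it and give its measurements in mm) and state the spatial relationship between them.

A is a table with a 1664×844 mm rectangular top, 49 mm thick, top surface at z = 732 mm, supported by four round legs of 90 mm diameter, each leg's bounding box inset 45 mm from the nearest pair of top edges, running from the floor.

B is a wooden ladder with two side rails of 39×54 mm section and 1627 mm height, set 412 mm apart overall. Between them run 5 rectangular rungs (54 mm deep, 33 mm thick), front faces flush with the rails' −y face. The bottom of the first rung is 243 mm above the floor and each subsequent rung is 302 mm higher than the one below.

The ladder is on top of the table.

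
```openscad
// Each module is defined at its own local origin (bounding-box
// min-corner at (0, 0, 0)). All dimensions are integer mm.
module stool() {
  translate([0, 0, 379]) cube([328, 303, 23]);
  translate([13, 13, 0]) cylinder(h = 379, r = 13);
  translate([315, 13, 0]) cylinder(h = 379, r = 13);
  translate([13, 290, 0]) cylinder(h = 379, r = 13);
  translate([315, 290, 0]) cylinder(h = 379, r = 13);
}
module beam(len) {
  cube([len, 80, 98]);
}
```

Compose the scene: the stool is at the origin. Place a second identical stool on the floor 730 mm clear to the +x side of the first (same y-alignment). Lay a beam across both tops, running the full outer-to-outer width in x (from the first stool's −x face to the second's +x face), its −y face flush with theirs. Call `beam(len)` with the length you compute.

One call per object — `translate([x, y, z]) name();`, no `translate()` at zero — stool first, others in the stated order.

stool();
translate([1058, 0, 0]) stool();
translate([0, 0, 402]) beam(1386);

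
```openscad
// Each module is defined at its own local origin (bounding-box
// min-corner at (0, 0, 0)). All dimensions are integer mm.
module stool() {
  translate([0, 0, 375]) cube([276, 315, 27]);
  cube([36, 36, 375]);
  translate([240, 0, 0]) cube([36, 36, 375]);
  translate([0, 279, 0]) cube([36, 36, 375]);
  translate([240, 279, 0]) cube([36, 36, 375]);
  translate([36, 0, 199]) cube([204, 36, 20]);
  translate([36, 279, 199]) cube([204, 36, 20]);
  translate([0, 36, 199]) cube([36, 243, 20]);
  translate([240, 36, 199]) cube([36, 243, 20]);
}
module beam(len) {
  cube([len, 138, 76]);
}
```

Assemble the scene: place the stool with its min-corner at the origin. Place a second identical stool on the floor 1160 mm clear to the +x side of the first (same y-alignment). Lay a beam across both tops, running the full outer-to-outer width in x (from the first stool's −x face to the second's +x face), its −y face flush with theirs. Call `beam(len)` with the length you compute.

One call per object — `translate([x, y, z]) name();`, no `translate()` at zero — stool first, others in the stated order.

stool();
translate([1436, 0, 0]) stool();
translate([0, 0, 402]) beam(1712);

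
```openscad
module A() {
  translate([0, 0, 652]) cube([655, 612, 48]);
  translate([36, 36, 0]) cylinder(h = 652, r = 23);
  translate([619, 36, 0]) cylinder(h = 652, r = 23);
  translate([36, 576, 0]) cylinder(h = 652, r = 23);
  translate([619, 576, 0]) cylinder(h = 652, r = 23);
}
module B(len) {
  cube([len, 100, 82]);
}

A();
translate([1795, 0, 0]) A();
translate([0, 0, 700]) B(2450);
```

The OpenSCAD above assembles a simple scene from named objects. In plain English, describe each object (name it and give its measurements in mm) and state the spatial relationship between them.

A is a table with a 655×612 mm rectangular top, 48 mm thick, top surface at z = 700 mm, supported by four round legs of 46 mm diameter, each leg's bounding box inset 13 mm from the nearest pair of top edges, running from the floor.

B is a rectangular beam 2450 mm long (x), 100 mm deep (y), 82 mm thick (z).

The beam spans the tops of two tables placed 1140 mm apart, resting at z = 700 mm.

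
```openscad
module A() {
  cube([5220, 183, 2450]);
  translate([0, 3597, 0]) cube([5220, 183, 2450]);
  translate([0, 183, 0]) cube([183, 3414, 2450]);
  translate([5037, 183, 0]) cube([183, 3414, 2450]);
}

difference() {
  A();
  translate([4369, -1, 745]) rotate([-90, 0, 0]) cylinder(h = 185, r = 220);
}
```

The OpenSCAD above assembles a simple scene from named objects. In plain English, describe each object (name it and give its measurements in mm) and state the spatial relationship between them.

A is the wall frame of a small rectangular building: four walls, each 2450 mm tall and 183 mm thick, enclosing a footprint 5220 mm (x) by 3780 mm (y) outside-to-outside, with no floor or roof. The front and back walls (the −y and +y sides) span the full width; the two side walls fit between them.

The house frame has a circular hole of radius 220 mm through its front wall, centred at (x = 4369, z = 745).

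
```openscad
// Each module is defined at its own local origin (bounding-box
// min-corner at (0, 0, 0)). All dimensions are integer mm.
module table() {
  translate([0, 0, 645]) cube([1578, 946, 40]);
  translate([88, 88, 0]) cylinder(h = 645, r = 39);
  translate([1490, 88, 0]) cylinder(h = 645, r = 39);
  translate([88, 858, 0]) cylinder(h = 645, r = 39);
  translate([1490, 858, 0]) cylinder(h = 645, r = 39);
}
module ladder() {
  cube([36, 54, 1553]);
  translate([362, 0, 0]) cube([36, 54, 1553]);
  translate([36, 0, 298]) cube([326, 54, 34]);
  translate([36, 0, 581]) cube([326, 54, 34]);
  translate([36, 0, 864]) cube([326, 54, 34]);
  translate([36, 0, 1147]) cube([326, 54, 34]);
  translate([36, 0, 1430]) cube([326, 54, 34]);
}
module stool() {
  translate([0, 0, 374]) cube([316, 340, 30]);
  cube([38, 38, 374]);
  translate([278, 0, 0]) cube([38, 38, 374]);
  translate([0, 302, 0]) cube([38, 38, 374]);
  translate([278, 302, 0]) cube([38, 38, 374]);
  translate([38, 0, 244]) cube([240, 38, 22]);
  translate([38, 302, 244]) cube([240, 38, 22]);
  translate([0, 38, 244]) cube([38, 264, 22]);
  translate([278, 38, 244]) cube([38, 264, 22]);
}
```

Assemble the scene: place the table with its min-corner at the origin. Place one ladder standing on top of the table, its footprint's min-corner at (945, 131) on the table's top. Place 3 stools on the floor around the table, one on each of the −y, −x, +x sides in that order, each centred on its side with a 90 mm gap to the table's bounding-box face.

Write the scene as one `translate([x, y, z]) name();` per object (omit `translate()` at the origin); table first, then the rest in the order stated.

table();
translate([945, 131, 685]) ladder();
translate([631, -430, 0]) stool();
translate([-406, 303, 0]) stool();
translate([1668, 303, 0]) stool();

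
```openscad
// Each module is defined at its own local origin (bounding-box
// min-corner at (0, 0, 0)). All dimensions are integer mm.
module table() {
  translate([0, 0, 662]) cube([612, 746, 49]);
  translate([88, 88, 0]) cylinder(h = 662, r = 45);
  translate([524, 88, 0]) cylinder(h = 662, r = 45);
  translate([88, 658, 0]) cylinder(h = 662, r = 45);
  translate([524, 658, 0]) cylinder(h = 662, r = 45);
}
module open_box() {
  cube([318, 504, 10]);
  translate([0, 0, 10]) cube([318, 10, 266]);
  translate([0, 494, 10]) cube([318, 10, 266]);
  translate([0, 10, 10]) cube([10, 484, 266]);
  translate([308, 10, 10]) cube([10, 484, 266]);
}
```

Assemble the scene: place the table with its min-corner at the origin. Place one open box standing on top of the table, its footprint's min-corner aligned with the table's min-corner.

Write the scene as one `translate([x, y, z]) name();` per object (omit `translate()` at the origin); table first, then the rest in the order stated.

table();
translate([0, 0, 711]) open_box();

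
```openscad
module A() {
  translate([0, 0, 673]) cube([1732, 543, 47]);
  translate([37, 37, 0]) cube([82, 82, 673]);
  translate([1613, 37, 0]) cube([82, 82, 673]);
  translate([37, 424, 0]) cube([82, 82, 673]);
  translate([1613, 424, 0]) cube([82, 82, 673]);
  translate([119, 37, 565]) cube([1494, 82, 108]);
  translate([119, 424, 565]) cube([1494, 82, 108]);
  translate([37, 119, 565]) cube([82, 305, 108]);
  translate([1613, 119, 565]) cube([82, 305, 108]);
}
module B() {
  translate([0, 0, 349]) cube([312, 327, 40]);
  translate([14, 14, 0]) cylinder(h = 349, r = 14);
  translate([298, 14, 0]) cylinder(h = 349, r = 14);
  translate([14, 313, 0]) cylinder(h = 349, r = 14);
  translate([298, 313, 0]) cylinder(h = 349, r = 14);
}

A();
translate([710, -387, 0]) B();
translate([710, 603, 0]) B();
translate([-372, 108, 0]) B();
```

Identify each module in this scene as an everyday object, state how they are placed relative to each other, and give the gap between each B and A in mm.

A is a table. B is a stool. Three stools sit around the table at the −y, +y, −x sides. The gap between each stool and the table is 60 mm.

Each stool's nearest face is 60 mm from the table's bounding box.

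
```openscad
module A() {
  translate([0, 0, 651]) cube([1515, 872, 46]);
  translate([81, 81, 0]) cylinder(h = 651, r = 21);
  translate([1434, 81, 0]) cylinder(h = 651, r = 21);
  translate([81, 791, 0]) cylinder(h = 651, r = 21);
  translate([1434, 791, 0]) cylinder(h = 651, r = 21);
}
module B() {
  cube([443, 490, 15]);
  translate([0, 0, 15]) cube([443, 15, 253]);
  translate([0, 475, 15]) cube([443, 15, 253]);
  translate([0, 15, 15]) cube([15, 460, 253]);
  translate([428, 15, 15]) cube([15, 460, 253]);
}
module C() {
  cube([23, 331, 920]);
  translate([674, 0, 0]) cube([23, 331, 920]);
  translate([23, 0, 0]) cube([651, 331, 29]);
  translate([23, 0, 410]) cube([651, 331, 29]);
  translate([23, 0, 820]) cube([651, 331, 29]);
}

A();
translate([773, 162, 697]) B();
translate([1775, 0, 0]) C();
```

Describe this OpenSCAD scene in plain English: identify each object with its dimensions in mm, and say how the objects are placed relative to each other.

A is a table: top 1515 mm (x) × 872 mm (y), 46 mm thick, upper face at z = 697 mm, on four round legs of 42 mm diameter, each leg's bounding box inset 60 mm from the nearest pair of top edges, running from z = 0 to the bottom of the top.

B is an open storage box with external size 443×490×268 mm and wall thickness 15 mm (the base is also 15 mm thick). The base covers the whole footprint; the four walls stand on the base, with the y-facing walls full-width and the x-facing walls fitting between their inner faces.

C is a bookshelf 697 mm wide overall, 331 mm deep and 920 mm tall. The two sides are 23 mm thick vertical panels. 3 horizontal shelves of 29 mm thickness span between the inner faces of the sides; the lowest shelf sits on the floor and shelves are stacked with a clear vertical gap of 381 mm between each pair.

The open box is on top of the table. The bookshelf is on the floor beside the table on its +x side.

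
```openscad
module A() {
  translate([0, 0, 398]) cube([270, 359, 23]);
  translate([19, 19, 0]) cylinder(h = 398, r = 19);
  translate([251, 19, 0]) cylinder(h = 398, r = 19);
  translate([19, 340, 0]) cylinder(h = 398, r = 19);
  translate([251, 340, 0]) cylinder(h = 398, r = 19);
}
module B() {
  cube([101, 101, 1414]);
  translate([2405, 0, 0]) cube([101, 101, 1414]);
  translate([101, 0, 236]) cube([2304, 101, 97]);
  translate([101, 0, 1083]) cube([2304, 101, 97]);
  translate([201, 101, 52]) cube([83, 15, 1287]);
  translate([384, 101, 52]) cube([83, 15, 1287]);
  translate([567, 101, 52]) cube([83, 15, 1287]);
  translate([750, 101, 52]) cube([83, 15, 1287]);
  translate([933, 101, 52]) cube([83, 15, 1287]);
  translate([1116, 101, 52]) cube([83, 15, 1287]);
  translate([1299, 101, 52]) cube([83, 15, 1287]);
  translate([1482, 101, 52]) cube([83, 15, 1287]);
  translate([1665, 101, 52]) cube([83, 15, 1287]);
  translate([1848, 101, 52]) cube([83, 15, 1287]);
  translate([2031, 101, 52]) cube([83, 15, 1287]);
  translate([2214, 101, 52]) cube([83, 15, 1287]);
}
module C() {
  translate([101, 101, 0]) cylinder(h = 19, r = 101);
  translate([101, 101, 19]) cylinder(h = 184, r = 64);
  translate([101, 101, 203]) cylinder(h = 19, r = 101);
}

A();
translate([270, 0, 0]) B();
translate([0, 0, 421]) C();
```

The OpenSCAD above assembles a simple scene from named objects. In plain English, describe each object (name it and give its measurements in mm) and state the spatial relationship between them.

A is a four-legged stool. The seat is 270×359 mm, 23 mm thick, top at z = 421 mm. It stands on four round legs, each 38 mm in diameter, from z = 0 to the seat underside, each leg's axis is inset half a diameter from the nearest pair of seat edges (so the leg's bounding box is flush with the corner).

B is a fence section. Two 101×101 mm posts, 1414 mm tall, stand on the floor with a clear span of 2304 mm between their inner faces. Two horizontal rails of 101×97 mm section span the gap between the posts with their undersides at z = 236 mm and z = 1083 mm, flush with the posts' −y face. 12 pickets, each 83 mm wide, 15 mm thick and 1287 mm tall, are fixed to the +y face of the rails with their bottoms at z = 52 mm, evenly spaced across the span with equal gaps (rounded down to the nearest mm) at the −x end and between each pair — any rounding remainder accumulates at the +x end.

C is a spool: two coaxial disc flanges of radius 101 mm and thickness 19 mm, joined by a core cylinder of radius 64 mm and height 184 mm. The lower flange rests on z = 0 and the three cylinders share a vertical axis.

The fence section is against the stool's +x side, with their −y faces flush. The spool is on top of the stool.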